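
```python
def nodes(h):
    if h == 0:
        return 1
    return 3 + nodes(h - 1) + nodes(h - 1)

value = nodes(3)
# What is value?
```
Call trace (a repeated sub-call is expanded the first time; later identical calls just restate its return value):
nodes(h=3)
  nodes(h=2)
    nodes(h=1)
      nodes(h=0)
      -> return 1
      nodes(h=0)
      -> return 1
    -> return 5
    nodes(h=1) -> return 5  (same call as traced above)
  -> return 13
  nodes(h=2) -> return 13  (same call as traced above)
-> return 29

Final answer: 29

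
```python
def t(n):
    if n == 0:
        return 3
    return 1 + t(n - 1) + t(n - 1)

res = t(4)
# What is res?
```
Call trace (a repeated sub-call is expanded the first time; later identical calls just restate its return value):
t(n=4)
  t(n=3)
    t(n=2)
      t(n=1)
        t(n=0)
        -> return 3
        t(n=0)
        -> return 3
      -> return 7
      t(n=1) -> return 7  (same call as traced above)
    -> return 15
    t(n=2) -> return 15  (same call as traced above)
  -> return 31
  t(n=3) -> return 31  (same call as traced above)
-> return 63

Final answer: 63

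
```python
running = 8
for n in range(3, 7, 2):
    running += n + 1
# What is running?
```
Trace:
  running=8
  running=12, n=3
  running=18, n=5

Final answer: 18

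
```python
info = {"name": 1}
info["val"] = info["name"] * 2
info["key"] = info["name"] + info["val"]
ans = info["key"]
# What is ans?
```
Trace:
  info={'name': 1}
  info={'name': 1, 'val': 2}
  info={'name': 1, 'val': 2, 'key': 3}
  info={'name': 1, 'val': 2, 'key': 3}, ans=3

Final answer: 3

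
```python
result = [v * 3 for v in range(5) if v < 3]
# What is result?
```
Trace:
  v=0
  v=1
  v=2
  v=3
  v=4
  result=[0, 3, 6]

Final answer: [0, 3, 6]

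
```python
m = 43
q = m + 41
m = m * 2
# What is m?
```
Trace:
  m=43
  m=43, q=84
  m=86, q=84

Final answer: 86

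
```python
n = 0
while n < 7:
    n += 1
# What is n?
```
Trace:
  n=0
  n=1
  n=2
  n=3
  n=4
  n=5
  n=6
  n=7

Final answer: 7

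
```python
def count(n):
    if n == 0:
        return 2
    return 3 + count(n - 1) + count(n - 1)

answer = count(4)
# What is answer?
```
Call trace (a repeated sub-call is expanded the first time; later identical calls just restate its return value):
count(n=4)
  count(n=3)
    count(n=2)
      count(n=1)
        count(n=0)
        -> return 2
        count(n=0)
        -> return 2
      -> return 7
      count(n=1) -> return 7  (same call as traced above)
    -> return 17
    count(n=2) -> return 17  (same call as traced above)
  -> return 37
  count(n=3) -> return 37  (same call as traced above)
-> return 77

Final answer: 77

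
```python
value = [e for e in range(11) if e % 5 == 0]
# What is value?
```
Trace:
  e=0
  e=1
  e=2
  e=3
  e=4
  e=5
  e=6
  e=7
  e=8
  e=9
  e=10
  value=[0, 5, 10]

Final answer: [0, 5, 10]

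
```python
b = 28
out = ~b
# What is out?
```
Trace:
  b=28
  b=28, out=-29

Final answer: -29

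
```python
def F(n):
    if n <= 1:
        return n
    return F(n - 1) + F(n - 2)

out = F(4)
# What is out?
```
Call trace (a repeated sub-call is expanded the first time; later identical calls just restate its return value):
F(n=4)
  F(n=3)
    F(n=2)
      F(n=1)
      -> return 1
      F(n=0)
      -> return 0
    -> return 1
    F(n=1)
    -> return 1
  -> return 2
  F(n=2) -> return 1  (same call as traced above)
-> return 3

Final answer: 3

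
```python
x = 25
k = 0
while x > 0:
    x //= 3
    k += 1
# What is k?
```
Trace:
  x=25
  x=25, k=0
  x=8, k=1
  x=2, k=2
  x=0, k=3

Final answer: 3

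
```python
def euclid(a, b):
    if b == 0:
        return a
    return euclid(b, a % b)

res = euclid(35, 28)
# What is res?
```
Call trace:
euclid(a=35, b=28)
  euclid(a=28, b=7)
    euclid(a=7, b=0)
    -> return 7
  -> return 7
-> return 7

Final answer: 7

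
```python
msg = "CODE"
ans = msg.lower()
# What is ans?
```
Trace:
  msg='CODE'
  msg='CODE', ans='code'

Final answer: 'code'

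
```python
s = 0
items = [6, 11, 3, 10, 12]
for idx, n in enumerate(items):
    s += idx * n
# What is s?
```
Trace:
  s=0
  s=0, idx=0, n=6
  s=11, idx=1, n=11
  s=17, idx=2, n=3
  s=47, idx=3, n=10
  s=95, idx=4, n=12

Final answer: 95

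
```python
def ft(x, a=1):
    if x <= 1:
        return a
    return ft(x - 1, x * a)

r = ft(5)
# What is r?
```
Call trace:
ft(x=5, a=1)
  ft(x=4, a=5)
    ft(x=3, a=20)
      ft(x=2, a=60)
        ft(x=1, a=120)
        -> return 120
      -> return 120
    -> return 120
  -> return 120
-> return 120

Final answer: 120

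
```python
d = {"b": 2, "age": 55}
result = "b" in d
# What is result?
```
Trace:
  d={'b': 2, 'age': 55}
  d={'b': 2, 'age': 55}, result=True

Final answer: True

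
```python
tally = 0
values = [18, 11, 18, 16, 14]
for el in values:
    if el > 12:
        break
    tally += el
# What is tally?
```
Trace:
  tally=0
  tally=0, el=18

Final answer: 0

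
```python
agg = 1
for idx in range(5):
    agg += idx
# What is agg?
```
Trace:
  agg=1
  agg=1, idx=0
  agg=2, idx=1
  agg=4, idx=2
  agg=7, idx=3
  agg=11, idx=4

Final answer: 11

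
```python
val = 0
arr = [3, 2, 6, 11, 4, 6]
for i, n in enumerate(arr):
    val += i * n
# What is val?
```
Trace:
  val=0
  val=0, i=0, n=3
  val=2, i=1, n=2
  val=14, i=2, n=6
  val=47, i=3, n=11
  val=63, i=4, n=4
  val=93, i=5, n=6

Final answer: 93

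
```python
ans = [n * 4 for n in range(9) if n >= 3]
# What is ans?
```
Trace:
  n=0
  n=1
  n=2
  n=3
  n=4
  n=5
  n=6
  n=7
  n=8
  ans=[12, 16, 20, 24, 28, 32]

Final answer: [12, 16, 20, 24, 28, 32]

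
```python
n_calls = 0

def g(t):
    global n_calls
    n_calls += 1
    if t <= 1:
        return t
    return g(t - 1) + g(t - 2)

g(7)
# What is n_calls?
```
Call trace (a repeated sub-call is expanded the first time; later identical calls just restate its return value):
g(t=7)
  g(t=6)
    g(t=5)
      g(t=4)
        g(t=3)
          g(t=2)
            g(t=1)
            -> return 1
            g(t=0)
            -> return 0
          -> return 1
          g(t=1)
          -> return 1
        -> return 2
        g(t=2) -> return 1  (same call as traced above)
      -> return 3
      g(t=3) -> return 2  (same call as traced above)
    -> return 5
    g(t=4) -> return 3  (same call as traced above)
  -> return 8
  g(t=5) -> return 5  (same call as traced above)
-> return 13

n_calls is incremented once per call, so count the calls in each subtree. Let C(t) = number of calls made by g(t).
C(0) = C(1) = 1 (base case, no recursion); C(t) = 1 + C(t - 1) + C(t - 2) otherwise.
C(2) = 1 + C(1) + C(0) = 1 + 1 + 1 = 3
C(3) = 1 + C(2) + C(1) = 1 + 3 + 1 = 5
C(4) = 1 + C(3) + C(2) = 1 + 5 + 3 = 9
C(5) = 1 + C(4) + C(3) = 1 + 9 + 5 = 15
C(6) = 1 + C(5) + C(4) = 1 + 15 + 9 = 25
C(7) = 1 + C(6) + C(5) = 1 + 25 + 15 = 41
n_calls = C(7) = 41

Final answer: 41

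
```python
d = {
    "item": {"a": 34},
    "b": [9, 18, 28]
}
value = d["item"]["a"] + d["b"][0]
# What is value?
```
Trace:
  d={'item': {'a': 34}, 'b': [9, 18, 28]}
  d={'item': {'a': 34}, 'b': [9, 18, 28]}, value=43

Final answer: 43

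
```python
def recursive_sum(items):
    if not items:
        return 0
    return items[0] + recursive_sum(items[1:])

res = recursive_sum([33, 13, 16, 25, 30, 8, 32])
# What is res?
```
Call trace:
recursive_sum(items=[33, 13, 16, 25, 30, 8, 32])
  recursive_sum(items=[13, 16, 25, 30, 8, 32])
    recursive_sum(items=[16, 25, 30, 8, 32])
      recursive_sum(items=[25, 30, 8, 32])
        recursive_sum(items=[30, 8, 32])
          recursive_sum(items=[8, 32])
            recursive_sum(items=[32])
              recursive_sum(items=[])
              -> return 0
            -> return 32
          -> return 40
        -> return 70
      -> return 95
    -> return 111
  -> return 124
-> return 157

Final answer: 157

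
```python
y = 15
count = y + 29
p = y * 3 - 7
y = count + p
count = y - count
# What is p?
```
Trace:
  y=15
  y=15, count=44
  y=15, count=44, p=38
  y=82, count=44, p=38
  y=82, count=38, p=38

Final answer: 38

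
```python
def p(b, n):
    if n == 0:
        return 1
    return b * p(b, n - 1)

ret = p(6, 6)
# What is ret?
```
Call trace:
p(b=6, n=6)
  p(b=6, n=5)
    p(b=6, n=4)
      p(b=6, n=3)
        p(b=6, n=2)
          p(b=6, n=1)
            p(b=6, n=0)
            -> return 1
          -> return 6
        -> return 36
      -> return 216
    -> return 1296
  -> return 7776
-> return 46656

Final answer: 46656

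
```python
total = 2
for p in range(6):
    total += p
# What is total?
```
Trace:
  total=2
  total=2, p=0
  total=3, p=1
  total=5, p=2
  total=8, p=3
  total=12, p=4
  total=17, p=5

Final answer: 17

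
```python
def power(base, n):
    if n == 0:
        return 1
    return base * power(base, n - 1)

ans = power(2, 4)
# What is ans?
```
Call trace:
power(base=2, n=4)
  power(base=2, n=3)
    power(base=2, n=2)
      power(base=2, n=1)
        power(base=2, n=0)
        -> return 1
      -> return 2
    -> return 4
  -> return 8
-> return 16

Final answer: 16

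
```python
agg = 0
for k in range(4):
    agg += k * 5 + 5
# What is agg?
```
Trace:
  agg=0
  agg=5, k=0
  agg=15, k=1
  agg=30, k=2
  agg=50, k=3

Final answer: 50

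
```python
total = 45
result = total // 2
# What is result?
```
Trace:
  total=45
  total=45, result=22

Final answer: 22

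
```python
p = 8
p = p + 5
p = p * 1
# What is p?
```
Trace:
  p=8
  p=13
  p=13

Final answer: 13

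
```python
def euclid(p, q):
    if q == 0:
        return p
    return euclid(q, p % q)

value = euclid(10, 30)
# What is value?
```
Call trace:
euclid(p=10, q=30)
  euclid(p=30, q=10)
    euclid(p=10, q=0)
    -> return 10
  -> return 10
-> return 10

Final answer: 10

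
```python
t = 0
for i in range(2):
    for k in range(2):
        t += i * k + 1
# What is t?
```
Trace:
  t=0
  t=1, i=0, k=0
  t=2, i=0, k=1
  t=3, i=1, k=0
  t=5, i=1, k=1

Final answer: 5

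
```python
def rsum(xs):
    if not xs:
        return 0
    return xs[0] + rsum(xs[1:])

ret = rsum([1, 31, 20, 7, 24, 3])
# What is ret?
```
Call trace:
rsum(xs=[1, 31, 20, 7, 24, 3])
  rsum(xs=[31, 20, 7, 24, 3])
    rsum(xs=[20, 7, 24, 3])
      rsum(xs=[7, 24, 3])
        rsum(xs=[24, 3])
          rsum(xs=[3])
            rsum(xs=[])
            -> return 0
          -> return 3
        -> return 27
      -> return 34
    -> return 54
  -> return 85
-> return 86

Final answer: 86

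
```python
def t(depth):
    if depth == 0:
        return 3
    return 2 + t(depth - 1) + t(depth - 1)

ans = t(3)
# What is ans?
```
Call trace (a repeated sub-call is expanded the first time; later identical calls just restate its return value):
t(depth=3)
  t(depth=2)
    t(depth=1)
      t(depth=0)
      -> return 3
      t(depth=0)
      -> return 3
    -> return 8
    t(depth=1) -> return 8  (same call as traced above)
  -> return 18
  t(depth=2) -> return 18  (same call as traced above)
-> return 38

Final answer: 38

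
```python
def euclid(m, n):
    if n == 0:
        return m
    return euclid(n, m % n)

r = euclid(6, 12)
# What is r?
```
Call trace:
euclid(m=6, n=12)
  euclid(m=12, n=6)
    euclid(m=6, n=0)
    -> return 6
  -> return 6
-> return 6

Final answer: 6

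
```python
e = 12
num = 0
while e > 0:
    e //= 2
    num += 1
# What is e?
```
Trace:
  e=12
  e=12, num=0
  e=6, num=1
  e=3, num=2
  e=1, num=3
  e=0, num=4

Final answer: 0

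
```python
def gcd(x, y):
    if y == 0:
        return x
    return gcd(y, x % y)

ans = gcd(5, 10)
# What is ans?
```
Call trace:
gcd(x=5, y=10)
  gcd(x=10, y=5)
    gcd(x=5, y=0)
    -> return 5
  -> return 5
-> return 5

Final answer: 5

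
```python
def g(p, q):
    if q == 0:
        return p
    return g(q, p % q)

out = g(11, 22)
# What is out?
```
Call trace:
g(p=11, q=22)
  g(p=22, q=11)
    g(p=11, q=0)
    -> return 11
  -> return 11
-> return 11

Final answer: 11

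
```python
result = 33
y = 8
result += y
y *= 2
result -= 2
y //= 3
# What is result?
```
Trace:
  result=33
  result=33, y=8
  result=41, y=8
  result=41, y=16
  result=39, y=16
  result=39, y=5

Final answer: 39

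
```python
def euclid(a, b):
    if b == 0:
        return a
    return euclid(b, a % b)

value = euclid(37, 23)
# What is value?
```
Call trace:
euclid(a=37, b=23)
  euclid(a=23, b=14)
    euclid(a=14, b=9)
      euclid(a=9, b=5)
        euclid(a=5, b=4)
          euclid(a=4, b=1)
            euclid(a=1, b=0)
            -> return 1
          -> return 1
        -> return 1
      -> return 1
    -> return 1
  -> return 1
-> return 1

Final answer: 1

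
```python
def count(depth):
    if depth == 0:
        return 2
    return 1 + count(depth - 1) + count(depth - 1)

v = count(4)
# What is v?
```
Call trace (a repeated sub-call is expanded the first time; later identical calls just restate its return value):
count(depth=4)
  count(depth=3)
    count(depth=2)
      count(depth=1)
        count(depth=0)
        -> return 2
        count(depth=0)
        -> return 2
      -> return 5
      count(depth=1) -> return 5  (same call as traced above)
    -> return 11
    count(depth=2) -> return 11  (same call as traced above)
  -> return 23
  count(depth=3) -> return 23  (same call as traced above)
-> return 47

Final answer: 47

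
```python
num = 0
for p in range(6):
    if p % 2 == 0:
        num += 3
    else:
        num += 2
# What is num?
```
Trace:
  num=0
  num=3, p=0
  num=5, p=1
  num=8, p=2
  num=10, p=3
  num=13, p=4
  num=15, p=5

Final answer: 15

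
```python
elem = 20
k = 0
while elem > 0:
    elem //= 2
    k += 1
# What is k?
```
Trace:
  elem=20
  elem=20, k=0
  elem=10, k=1
  elem=5, k=2
  elem=2, k=3
  elem=1, k=4
  elem=0, k=5

Final answer: 5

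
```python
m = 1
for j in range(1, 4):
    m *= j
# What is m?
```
Trace:
  m=1
  m=1, j=1
  m=2, j=2
  m=6, j=3

Final answer: 6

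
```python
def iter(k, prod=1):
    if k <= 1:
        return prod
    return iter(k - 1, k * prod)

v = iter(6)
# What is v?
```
Call trace:
iter(k=6, prod=1)
  iter(k=5, prod=6)
    iter(k=4, prod=30)
      iter(k=3, prod=120)
        iter(k=2, prod=360)
          iter(k=1, prod=720)
          -> return 720
        -> return 720
      -> return 720
    -> return 720
  -> return 720
-> return 720

Final answer: 720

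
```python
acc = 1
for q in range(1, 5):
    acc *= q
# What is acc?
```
Trace:
  acc=1
  acc=1, q=1
  acc=2, q=2
  acc=6, q=3
  acc=24, q=4

Final answer: 24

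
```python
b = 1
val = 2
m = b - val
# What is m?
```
Trace:
  b=1
  b=1, val=2
  b=1, val=2, m=-1

Final answer: -1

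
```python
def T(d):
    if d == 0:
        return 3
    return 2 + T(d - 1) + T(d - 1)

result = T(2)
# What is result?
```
Call trace (a repeated sub-call is expanded the first time; later identical calls just restate its return value):
T(d=2)
  T(d=1)
    T(d=0)
    -> return 3
    T(d=0)
    -> return 3
  -> return 8
  T(d=1) -> return 8  (same call as traced above)
-> return 18

Final answer: 18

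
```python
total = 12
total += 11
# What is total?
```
Trace:
  total=12
  total=23

Final answer: 23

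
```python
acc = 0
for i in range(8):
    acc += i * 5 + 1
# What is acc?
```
Trace:
  acc=0
  acc=1, i=0
  acc=7, i=1
  acc=18, i=2
  acc=34, i=3
  acc=55, i=4
  acc=81, i=5
  acc=112, i=6
  acc=148, i=7

Final answer: 148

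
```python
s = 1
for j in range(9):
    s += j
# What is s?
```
Trace:
  s=1
  s=1, j=0
  s=2, j=1
  s=4, j=2
  s=7, j=3
  s=11, j=4
  s=16, j=5
  s=22, j=6
  s=29, j=7
  s=37, j=8

Final answer: 37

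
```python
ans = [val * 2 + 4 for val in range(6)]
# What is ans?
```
Trace:
  val=0
  val=1
  val=2
  val=3
  val=4
  val=5
  ans=[4, 6, 8, 10, 12, 14]

Final answer: [4, 6, 8, 10, 12, 14]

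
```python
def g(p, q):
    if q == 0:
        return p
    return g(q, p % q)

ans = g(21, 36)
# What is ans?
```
Call trace:
g(p=21, q=36)
  g(p=36, q=21)
    g(p=21, q=15)
      g(p=15, q=6)
        g(p=6, q=3)
          g(p=3, q=0)
          -> return 3
        -> return 3
      -> return 3
    -> return 3
  -> return 3
-> return 3

Final answer: 3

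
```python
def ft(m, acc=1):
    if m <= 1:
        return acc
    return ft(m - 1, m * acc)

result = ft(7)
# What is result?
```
Call trace:
ft(m=7, acc=1)
  ft(m=6, acc=7)
    ft(m=5, acc=42)
      ft(m=4, acc=210)
        ft(m=3, acc=840)
          ft(m=2, acc=2520)
            ft(m=1, acc=5040)
            -> return 5040
          -> return 5040
        -> return 5040
      -> return 5040
    -> return 5040
  -> return 5040
-> return 5040

Final answer: 5040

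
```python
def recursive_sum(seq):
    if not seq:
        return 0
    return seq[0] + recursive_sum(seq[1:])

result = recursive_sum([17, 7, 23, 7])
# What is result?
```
Call trace:
recursive_sum(seq=[17, 7, 23, 7])
  recursive_sum(seq=[7, 23, 7])
    recursive_sum(seq=[23, 7])
      recursive_sum(seq=[7])
        recursive_sum(seq=[])
        -> return 0
      -> return 7
    -> return 30
  -> return 37
-> return 54

Final answer: 54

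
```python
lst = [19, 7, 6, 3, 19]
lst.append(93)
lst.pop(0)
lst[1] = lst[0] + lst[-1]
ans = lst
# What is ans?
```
Trace:
  lst=[19, 7, 6, 3, 19]
  lst=[19, 7, 6, 3, 19, 93]
  lst=[7, 6, 3, 19, 93]
  lst=[7, 100, 3, 19, 93]
  lst=[7, 100, 3, 19, 93], ans=[7, 100, 3, 19, 93]

Final answer: [7, 100, 3, 19, 93]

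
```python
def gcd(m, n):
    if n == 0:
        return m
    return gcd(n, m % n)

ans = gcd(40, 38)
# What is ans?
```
Call trace:
gcd(m=40, n=38)
  gcd(m=38, n=2)
    gcd(m=2, n=0)
    -> return 2
  -> return 2
-> return 2

Final answer: 2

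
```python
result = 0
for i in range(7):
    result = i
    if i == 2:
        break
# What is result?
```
Trace:
  result=0
  result=0, i=0
  result=1, i=1
  result=2, i=2

Final answer: 2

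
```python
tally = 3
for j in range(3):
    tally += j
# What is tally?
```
Trace:
  tally=3
  tally=3, j=0
  tally=4, j=1
  tally=6, j=2

Final answer: 6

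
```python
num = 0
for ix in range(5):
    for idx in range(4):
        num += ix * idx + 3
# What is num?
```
Trace:
  num=0
  num=3, ix=0, idx=0
  num=6, ix=0, idx=1
  num=9, ix=0, idx=2
  num=12, ix=0, idx=3
  num=15, ix=1, idx=0
  num=19, ix=1, idx=1
  num=24, ix=1, idx=2
  num=30, ix=1, idx=3
  num=33, ix=2, idx=0
  num=38, ix=2, idx=1
  num=45, ix=2, idx=2
  num=54, ix=2, idx=3
  num=57, ix=3, idx=0
  num=63, ix=3, idx=1
  num=72, ix=3, idx=2
  num=84, ix=3, idx=3
  num=87, ix=4, idx=0
  num=94, ix=4, idx=1
  num=105, ix=4, idx=2
  num=120, ix=4, idx=3

Final answer: 120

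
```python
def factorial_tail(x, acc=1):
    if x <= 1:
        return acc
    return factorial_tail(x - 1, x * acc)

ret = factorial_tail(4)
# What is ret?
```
Call trace:
factorial_tail(x=4, acc=1)
  factorial_tail(x=3, acc=4)
    factorial_tail(x=2, acc=12)
      factorial_tail(x=1, acc=24)
      -> return 24
    -> return 24
  -> return 24
-> return 24

Final answer: 24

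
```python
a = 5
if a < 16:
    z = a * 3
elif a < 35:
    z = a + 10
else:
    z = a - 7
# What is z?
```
Trace:
  a=5
  a=5, z=15

Final answer: 15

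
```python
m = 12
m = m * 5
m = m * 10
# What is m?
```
Trace:
  m=12
  m=60
  m=600

Final answer: 600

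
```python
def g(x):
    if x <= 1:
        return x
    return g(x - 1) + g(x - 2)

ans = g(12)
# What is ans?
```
Call trace (a repeated sub-call is expanded the first time; later identical calls just restate its return value):
g(x=12)
  g(x=11)
    g(x=10)
      g(x=9)
        g(x=8)
          g(x=7)
            g(x=6)
              g(x=5)
                g(x=4)
                  g(x=3)
                    g(x=2)
                      g(x=1)
                      -> return 1
                      g(x=0)
                      -> return 0
                    -> return 1
                    g(x=1)
                    -> return 1
                  -> return 2
                  g(x=2) -> return 1  (same call as traced above)
                -> return 3
                g(x=3) -> return 2  (same call as traced above)
              -> return 5
              g(x=4) -> return 3  (same call as traced above)
            -> return 8
            g(x=5) -> return 5  (same call as traced above)
          -> return 13
          g(x=6) -> return 8  (same call as traced above)
        -> return 21
        g(x=7) -> return 13  (same call as traced above)
      -> return 34
      g(x=8) -> return 21  (same call as traced above)
    -> return 55
    g(x=9) -> return 34  (same call as traced above)
  -> return 89
  g(x=10) -> return 55  (same call as traced above)
-> return 144

Final answer: 144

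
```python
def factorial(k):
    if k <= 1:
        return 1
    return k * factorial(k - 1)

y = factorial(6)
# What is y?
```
Call trace:
factorial(k=6)
  factorial(k=5)
    factorial(k=4)
      factorial(k=3)
        factorial(k=2)
          factorial(k=1)
          -> return 1
        -> return 2
      -> return 6
    -> return 24
  -> return 120
-> return 720

Final answer: 720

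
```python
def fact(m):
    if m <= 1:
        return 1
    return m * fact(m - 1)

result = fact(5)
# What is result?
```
Call trace:
fact(m=5)
  fact(m=4)
    fact(m=3)
      fact(m=2)
        fact(m=1)
        -> return 1
      -> return 2
    -> return 6
  -> return 24
-> return 120

Final answer: 120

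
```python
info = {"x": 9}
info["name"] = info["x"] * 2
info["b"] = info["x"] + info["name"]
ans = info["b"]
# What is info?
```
Trace:
  info={'x': 9}
  info={'x': 9, 'name': 18}
  info={'x': 9, 'name': 18, 'b': 27}
  info={'x': 9, 'name': 18, 'b': 27}, ans=27

Final answer: {'x': 9, 'name': 18, 'b': 27}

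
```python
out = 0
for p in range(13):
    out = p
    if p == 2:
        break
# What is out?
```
Trace:
  out=0
  out=0, p=0
  out=1, p=1
  out=2, p=2

Final answer: 2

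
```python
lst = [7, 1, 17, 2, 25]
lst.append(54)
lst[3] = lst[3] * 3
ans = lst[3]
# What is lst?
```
Trace:
  lst=[7, 1, 17, 2, 25]
  lst=[7, 1, 17, 2, 25, 54]
  lst=[7, 1, 17, 6, 25, 54]
  lst=[7, 1, 17, 6, 25, 54], ans=6

Final answer: [7, 1, 17, 6, 25, 54]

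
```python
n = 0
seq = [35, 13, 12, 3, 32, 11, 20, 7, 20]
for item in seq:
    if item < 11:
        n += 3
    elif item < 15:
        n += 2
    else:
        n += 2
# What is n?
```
Trace:
  n=0
  n=2, item=35
  n=4, item=13
  n=6, item=12
  n=9, item=3
  n=11, item=32
  n=13, item=11
  n=15, item=20
  n=18, item=7
  n=20, item=20

Final answer: 20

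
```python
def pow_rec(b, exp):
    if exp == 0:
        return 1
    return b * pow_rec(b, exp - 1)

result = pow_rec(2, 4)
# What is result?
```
Call trace:
pow_rec(b=2, exp=4)
  pow_rec(b=2, exp=3)
    pow_rec(b=2, exp=2)
      pow_rec(b=2, exp=1)
        pow_rec(b=2, exp=0)
        -> return 1
      -> return 2
    -> return 4
  -> return 8
-> return 16

Final answer: 16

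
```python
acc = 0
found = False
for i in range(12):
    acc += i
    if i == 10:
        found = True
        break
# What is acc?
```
Trace:
  acc=0
  acc=0, found=False
  acc=0, found=False, i=0
  acc=1, found=False, i=1
  acc=3, found=False, i=2
  acc=6, found=False, i=3
  acc=10, found=False, i=4
  acc=15, found=False, i=5
  acc=21, found=False, i=6
  acc=28, found=False, i=7
  acc=36, found=False, i=8
  acc=45, found=False, i=9
  acc=55, found=True, i=10

Final answer: 55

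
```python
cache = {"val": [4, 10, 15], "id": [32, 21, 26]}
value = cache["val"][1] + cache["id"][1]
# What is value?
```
Trace:
  cache={'val': [4, 10, 15], 'id': [32, 21, 26]}
  cache={'val': [4, 10, 15], 'id': [32, 21, 26]}, value=31

Final answer: 31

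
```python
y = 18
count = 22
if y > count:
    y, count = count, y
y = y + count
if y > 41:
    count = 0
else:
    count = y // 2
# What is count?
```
Trace:
  y=18
  y=18, count=22
  y=18, count=22
  y=40, count=22
  y=40, count=20

Final answer: 20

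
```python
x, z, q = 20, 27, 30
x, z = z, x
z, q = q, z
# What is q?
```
Trace:
  x=20, z=27, q=30
  x=27, z=20, q=30
  x=27, z=30, q=20

Final answer: 20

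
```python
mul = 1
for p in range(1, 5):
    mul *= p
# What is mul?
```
Trace:
  mul=1
  mul=1, p=1
  mul=2, p=2
  mul=6, p=3
  mul=24, p=4

Final answer: 24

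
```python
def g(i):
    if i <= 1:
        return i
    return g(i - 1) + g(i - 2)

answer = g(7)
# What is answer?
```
Call trace (a repeated sub-call is expanded the first time; later identical calls just restate its return value):
g(i=7)
  g(i=6)
    g(i=5)
      g(i=4)
        g(i=3)
          g(i=2)
            g(i=1)
            -> return 1
            g(i=0)
            -> return 0
          -> return 1
          g(i=1)
          -> return 1
        -> return 2
        g(i=2) -> return 1  (same call as traced above)
      -> return 3
      g(i=3) -> return 2  (same call as traced above)
    -> return 5
    g(i=4) -> return 3  (same call as traced above)
  -> return 8
  g(i=5) -> return 5  (same call as traced above)
-> return 13

Final answer: 13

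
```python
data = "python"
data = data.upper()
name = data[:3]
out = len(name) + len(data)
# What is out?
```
Trace:
  data='python'
  data='PYTHON'
  data='PYTHON', name='PYT'
  data='PYTHON', name='PYT', out=9

Final answer: 9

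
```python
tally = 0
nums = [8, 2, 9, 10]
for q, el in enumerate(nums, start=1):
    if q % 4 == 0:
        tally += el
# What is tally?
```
Trace:
  tally=0
  tally=0, q=1, el=8
  tally=0, q=2, el=2
  tally=0, q=3, el=9
  tally=10, q=4, el=10

Final answer: 10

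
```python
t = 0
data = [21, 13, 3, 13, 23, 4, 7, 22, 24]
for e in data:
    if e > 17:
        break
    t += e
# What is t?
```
Trace:
  t=0
  t=0, e=21

Final answer: 0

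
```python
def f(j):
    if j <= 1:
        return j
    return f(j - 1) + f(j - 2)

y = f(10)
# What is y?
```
Call trace (a repeated sub-call is expanded the first time; later identical calls just restate its return value):
f(j=10)
  f(j=9)
    f(j=8)
      f(j=7)
        f(j=6)
          f(j=5)
            f(j=4)
              f(j=3)
                f(j=2)
                  f(j=1)
                  -> return 1
                  f(j=0)
                  -> return 0
                -> return 1
                f(j=1)
                -> return 1
              -> return 2
              f(j=2) -> return 1  (same call as traced above)
            -> return 3
            f(j=3) -> return 2  (same call as traced above)
          -> return 5
          f(j=4) -> return 3  (same call as traced above)
        -> return 8
        f(j=5) -> return 5  (same call as traced above)
      -> return 13
      f(j=6) -> return 8  (same call as traced above)
    -> return 21
    f(j=7) -> return 13  (same call as traced above)
  -> return 34
  f(j=8) -> return 21  (same call as traced above)
-> return 55

Final answer: 55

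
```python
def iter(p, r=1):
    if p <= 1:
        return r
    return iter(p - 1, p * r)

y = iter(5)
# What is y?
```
Call trace:
iter(p=5, r=1)
  iter(p=4, r=5)
    iter(p=3, r=20)
      iter(p=2, r=60)
        iter(p=1, r=120)
        -> return 120
      -> return 120
    -> return 120
  -> return 120
-> return 120

Final answer: 120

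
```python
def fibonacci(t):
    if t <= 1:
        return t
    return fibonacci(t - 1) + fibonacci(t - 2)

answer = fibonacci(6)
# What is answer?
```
Call trace (a repeated sub-call is expanded the first time; later identical calls just restate its return value):
fibonacci(t=6)
  fibonacci(t=5)
    fibonacci(t=4)
      fibonacci(t=3)
        fibonacci(t=2)
          fibonacci(t=1)
          -> return 1
          fibonacci(t=0)
          -> return 0
        -> return 1
        fibonacci(t=1)
        -> return 1
      -> return 2
      fibonacci(t=2) -> return 1  (same call as traced above)
    -> return 3
    fibonacci(t=3) -> return 2  (same call as traced above)
  -> return 5
  fibonacci(t=4) -> return 3  (same call as traced above)
-> return 8

Final answer: 8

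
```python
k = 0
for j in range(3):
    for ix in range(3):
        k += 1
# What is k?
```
Trace:
  k=0
  k=1, j=0, ix=0
  k=2, j=0, ix=1
  k=3, j=0, ix=2
  k=4, j=1, ix=0
  k=5, j=1, ix=1
  k=6, j=1, ix=2
  k=7, j=2, ix=0
  k=8, j=2, ix=1
  k=9, j=2, ix=2

Final answer: 9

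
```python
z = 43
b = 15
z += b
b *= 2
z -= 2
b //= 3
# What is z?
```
Trace:
  z=43
  z=43, b=15
  z=58, b=15
  z=58, b=30
  z=56, b=30
  z=56, b=10

Final answer: 56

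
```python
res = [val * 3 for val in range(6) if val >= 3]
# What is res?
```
Trace:
  val=0
  val=1
  val=2
  val=3
  val=4
  val=5
  res=[9, 12, 15]

Final answer: [9, 12, 15]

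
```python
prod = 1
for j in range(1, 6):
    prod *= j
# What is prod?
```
Trace:
  prod=1
  prod=1, j=1
  prod=2, j=2
  prod=6, j=3
  prod=24, j=4
  prod=120, j=5

Final answer: 120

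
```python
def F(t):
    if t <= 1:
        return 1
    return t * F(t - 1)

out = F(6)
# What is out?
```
Call trace:
F(t=6)
  F(t=5)
    F(t=4)
      F(t=3)
        F(t=2)
          F(t=1)
          -> return 1
        -> return 2
      -> return 6
    -> return 24
  -> return 120
-> return 720

Final answer: 720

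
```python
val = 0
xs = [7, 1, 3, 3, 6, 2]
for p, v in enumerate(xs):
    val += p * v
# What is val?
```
Trace:
  val=0
  val=0, p=0, v=7
  val=1, p=1, v=1
  val=7, p=2, v=3
  val=16, p=3, v=3
  val=40, p=4, v=6
  val=50, p=5, v=2

Final answer: 50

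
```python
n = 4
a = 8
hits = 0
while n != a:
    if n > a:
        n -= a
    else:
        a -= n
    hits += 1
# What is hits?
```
Trace:
  n=4
  n=4, a=8
  n=4, a=8, hits=0
  n=4, a=4, hits=1

Final answer: 1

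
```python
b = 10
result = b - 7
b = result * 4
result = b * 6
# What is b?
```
Trace:
  b=10
  b=10, result=3
  b=12, result=3
  b=12, result=72

Final answer: 12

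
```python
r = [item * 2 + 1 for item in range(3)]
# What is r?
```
Trace:
  item=0
  item=1
  item=2
  r=[1, 3, 5]

Final answer: [1, 3, 5]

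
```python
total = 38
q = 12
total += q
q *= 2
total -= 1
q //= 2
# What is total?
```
Trace:
  total=38
  total=38, q=12
  total=50, q=12
  total=50, q=24
  total=49, q=24
  total=49, q=12

Final answer: 49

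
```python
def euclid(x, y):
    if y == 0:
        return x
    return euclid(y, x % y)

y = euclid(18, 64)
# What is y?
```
Call trace:
euclid(x=18, y=64)
  euclid(x=64, y=18)
    euclid(x=18, y=10)
      euclid(x=10, y=8)
        euclid(x=8, y=2)
          euclid(x=2, y=0)
          -> return 2
        -> return 2
      -> return 2
    -> return 2
  -> return 2
-> return 2

Final answer: 2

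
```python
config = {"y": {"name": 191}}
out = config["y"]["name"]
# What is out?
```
Trace:
  config={'y': {'name': 191}}
  config={'y': {'name': 191}}, out=191

Final answer: 191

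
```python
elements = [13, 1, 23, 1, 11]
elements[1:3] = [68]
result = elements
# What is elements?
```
Trace:
  elements=[13, 1, 23, 1, 11]
  elements=[13, 68, 1, 11]
  elements=[13, 68, 1, 11], result=[13, 68, 1, 11]

Final answer: [13, 68, 1, 11]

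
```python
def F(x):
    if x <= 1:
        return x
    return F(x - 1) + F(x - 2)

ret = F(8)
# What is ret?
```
Call trace (a repeated sub-call is expanded the first time; later identical calls just restate its return value):
F(x=8)
  F(x=7)
    F(x=6)
      F(x=5)
        F(x=4)
          F(x=3)
            F(x=2)
              F(x=1)
              -> return 1
              F(x=0)
              -> return 0
            -> return 1
            F(x=1)
            -> return 1
          -> return 2
          F(x=2) -> return 1  (same call as traced above)
        -> return 3
        F(x=3) -> return 2  (same call as traced above)
      -> return 5
      F(x=4) -> return 3  (same call as traced above)
    -> return 8
    F(x=5) -> return 5  (same call as traced above)
  -> return 13
  F(x=6) -> return 8  (same call as traced above)
-> return 21

Final answer: 21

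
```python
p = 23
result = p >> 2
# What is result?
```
Trace:
  p=23
  p=23, result=5

Final answer: 5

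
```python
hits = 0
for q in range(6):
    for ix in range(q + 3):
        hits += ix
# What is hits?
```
Trace:
  hits=0
  hits=0, q=0, ix=0
  hits=1, q=0, ix=1
  hits=3, q=0, ix=2
  hits=3, q=1, ix=0
  hits=4, q=1, ix=1
  hits=6, q=1, ix=2
  hits=9, q=1, ix=3
  hits=9, q=2, ix=0
  hits=10, q=2, ix=1
  hits=12, q=2, ix=2
  hits=15, q=2, ix=3
  hits=19, q=2, ix=4
  hits=19, q=3, ix=0
  hits=20, q=3, ix=1
  hits=22, q=3, ix=2
  hits=25, q=3, ix=3
  hits=29, q=3, ix=4
  hits=34, q=3, ix=5
  hits=34, q=4, ix=0
  hits=35, q=4, ix=1
  hits=37, q=4, ix=2
  hits=40, q=4, ix=3
  hits=44, q=4, ix=4
  hits=49, q=4, ix=5
  hits=55, q=4, ix=6
  hits=55, q=5, ix=0
  hits=56, q=5, ix=1
  hits=58, q=5, ix=2
  hits=61, q=5, ix=3
  hits=65, q=5, ix=4
  hits=70, q=5, ix=5
  hits=76, q=5, ix=6
  hits=83, q=5, ix=7

Final answer: 83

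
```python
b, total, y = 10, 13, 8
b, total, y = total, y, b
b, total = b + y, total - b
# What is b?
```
Trace:
  b=10, total=13, y=8
  b=13, total=8, y=10
  b=23, total=-5, y=10

Final answer: 23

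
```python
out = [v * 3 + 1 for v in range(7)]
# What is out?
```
Trace:
  v=0
  v=1
  v=2
  v=3
  v=4
  v=5
  v=6
  out=[1, 4, 7, 10, 13, 16, 19]

Final answer: [1, 4, 7, 10, 13, 16, 19]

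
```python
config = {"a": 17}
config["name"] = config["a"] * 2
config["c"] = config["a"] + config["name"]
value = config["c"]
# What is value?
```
Trace:
  config={'a': 17}
  config={'a': 17, 'name': 34}
  config={'a': 17, 'name': 34, 'c': 51}
  config={'a': 17, 'name': 34, 'c': 51}, value=51

Final answer: 51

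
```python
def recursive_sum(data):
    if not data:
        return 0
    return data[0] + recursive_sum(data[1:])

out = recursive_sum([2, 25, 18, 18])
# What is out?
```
Call trace:
recursive_sum(data=[2, 25, 18, 18])
  recursive_sum(data=[25, 18, 18])
    recursive_sum(data=[18, 18])
      recursive_sum(data=[18])
        recursive_sum(data=[])
        -> return 0
      -> return 18
    -> return 36
  -> return 61
-> return 63

Final answer: 63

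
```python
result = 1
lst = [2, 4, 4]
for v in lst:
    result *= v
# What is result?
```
Trace:
  result=1
  result=2, v=2
  result=8, v=4
  result=32, v=4

Final answer: 32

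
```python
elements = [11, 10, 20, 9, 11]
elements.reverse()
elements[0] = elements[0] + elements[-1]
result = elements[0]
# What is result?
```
Trace:
  elements=[11, 10, 20, 9, 11]
  elements=[11, 9, 20, 10, 11]
  elements=[22, 9, 20, 10, 11]
  elements=[22, 9, 20, 10, 11], result=22

Final answer: 22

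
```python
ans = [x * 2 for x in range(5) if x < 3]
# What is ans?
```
Trace:
  x=0
  x=1
  x=2
  x=3
  x=4
  ans=[0, 2, 4]

Final answer: [0, 2, 4]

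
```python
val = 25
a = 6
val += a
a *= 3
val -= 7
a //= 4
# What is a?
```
Trace:
  val=25
  val=25, a=6
  val=31, a=6
  val=31, a=18
  val=24, a=18
  val=24, a=4

Final answer: 4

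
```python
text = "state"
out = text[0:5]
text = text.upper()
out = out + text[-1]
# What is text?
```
Trace:
  text='state'
  text='state', out='state'
  text='STATE', out='state'
  text='STATE', out='stateE'

Final answer: 'STATE'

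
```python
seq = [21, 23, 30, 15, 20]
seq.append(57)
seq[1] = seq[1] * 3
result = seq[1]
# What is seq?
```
Trace:
  seq=[21, 23, 30, 15, 20]
  seq=[21, 23, 30, 15, 20, 57]
  seq=[21, 69, 30, 15, 20, 57]
  seq=[21, 69, 30, 15, 20, 57], result=69

Final answer: [21, 69, 30, 15, 20, 57]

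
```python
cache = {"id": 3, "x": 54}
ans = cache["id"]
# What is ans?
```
Trace:
  cache={'id': 3, 'x': 54}
  cache={'id': 3, 'x': 54}, ans=3

Final answer: 3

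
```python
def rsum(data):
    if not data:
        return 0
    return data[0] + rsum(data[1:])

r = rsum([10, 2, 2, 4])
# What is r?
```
Call trace:
rsum(data=[10, 2, 2, 4])
  rsum(data=[2, 2, 4])
    rsum(data=[2, 4])
      rsum(data=[4])
        rsum(data=[])
        -> return 0
      -> return 4
    -> return 6
  -> return 8
-> return 18

Final answer: 18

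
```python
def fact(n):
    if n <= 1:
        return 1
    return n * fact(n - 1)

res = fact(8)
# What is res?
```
Call trace:
fact(n=8)
  fact(n=7)
    fact(n=6)
      fact(n=5)
        fact(n=4)
          fact(n=3)
            fact(n=2)
              fact(n=1)
              -> return 1
            -> return 2
          -> return 6
        -> return 24
      -> return 120
    -> return 720
  -> return 5040
-> return 40320

Final answer: 40320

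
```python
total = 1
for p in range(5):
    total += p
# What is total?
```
Trace:
  total=1
  total=1, p=0
  total=2, p=1
  total=4, p=2
  total=7, p=3
  total=11, p=4

Final answer: 11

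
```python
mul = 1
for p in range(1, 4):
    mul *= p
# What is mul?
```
Trace:
  mul=1
  mul=1, p=1
  mul=2, p=2
  mul=6, p=3

Final answer: 6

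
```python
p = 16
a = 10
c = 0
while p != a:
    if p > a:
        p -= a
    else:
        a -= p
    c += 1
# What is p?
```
Trace:
  p=16
  p=16, a=10
  p=16, a=10, c=0
  p=6, a=10, c=1
  p=6, a=4, c=2
  p=2, a=4, c=3
  p=2, a=2, c=4

Final answer: 2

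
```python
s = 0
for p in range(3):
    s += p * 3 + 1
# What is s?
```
Trace:
  s=0
  s=1, p=0
  s=5, p=1
  s=12, p=2

Final answer: 12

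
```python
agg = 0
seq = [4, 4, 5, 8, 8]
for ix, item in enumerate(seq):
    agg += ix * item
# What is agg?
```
Trace:
  agg=0
  agg=0, ix=0, item=4
  agg=4, ix=1, item=4
  agg=14, ix=2, item=5
  agg=38, ix=3, item=8
  agg=70, ix=4, item=8

Final answer: 70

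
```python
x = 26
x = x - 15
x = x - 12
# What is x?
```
Trace:
  x=26
  x=11
  x=-1

Final answer: -1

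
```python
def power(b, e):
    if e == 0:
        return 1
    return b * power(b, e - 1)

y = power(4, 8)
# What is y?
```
Call trace:
power(b=4, e=8)
  power(b=4, e=7)
    power(b=4, e=6)
      power(b=4, e=5)
        power(b=4, e=4)
          power(b=4, e=3)
            power(b=4, e=2)
              power(b=4, e=1)
                power(b=4, e=0)
                -> return 1
              -> return 4
            -> return 16
          -> return 64
        -> return 256
      -> return 1024
    -> return 4096
  -> return 16384
-> return 65536

Final answer: 65536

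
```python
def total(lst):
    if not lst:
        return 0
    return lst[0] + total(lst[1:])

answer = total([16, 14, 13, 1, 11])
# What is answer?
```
Call trace:
total(lst=[16, 14, 13, 1, 11])
  total(lst=[14, 13, 1, 11])
    total(lst=[13, 1, 11])
      total(lst=[1, 11])
        total(lst=[11])
          total(lst=[])
          -> return 0
        -> return 11
      -> return 12
    -> return 25
  -> return 39
-> return 55

Final answer: 55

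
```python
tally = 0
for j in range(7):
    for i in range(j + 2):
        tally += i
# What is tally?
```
Trace:
  tally=0
  tally=0, j=0, i=0
  tally=1, j=0, i=1
  tally=1, j=1, i=0
  tally=2, j=1, i=1
  tally=4, j=1, i=2
  tally=4, j=2, i=0
  tally=5, j=2, i=1
  tally=7, j=2, i=2
  tally=10, j=2, i=3
  tally=10, j=3, i=0
  tally=11, j=3, i=1
  tally=13, j=3, i=2
  tally=16, j=3, i=3
  tally=20, j=3, i=4
  tally=20, j=4, i=0
  tally=21, j=4, i=1
  tally=23, j=4, i=2
  tally=26, j=4, i=3
  tally=30, j=4, i=4
  tally=35, j=4, i=5
  tally=35, j=5, i=0
  tally=36, j=5, i=1
  tally=38, j=5, i=2
  tally=41, j=5, i=3
  tally=45, j=5, i=4
  tally=50, j=5, i=5
  tally=56, j=5, i=6
  tally=56, j=6, i=0
  tally=57, j=6, i=1
  tally=59, j=6, i=2
  tally=62, j=6, i=3
  tally=66, j=6, i=4
  tally=71, j=6, i=5
  tally=77, j=6, i=6
  tally=84, j=6, i=7

Final answer: 84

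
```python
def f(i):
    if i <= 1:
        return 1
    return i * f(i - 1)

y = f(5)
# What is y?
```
Call trace:
f(i=5)
  f(i=4)
    f(i=3)
      f(i=2)
        f(i=1)
        -> return 1
      -> return 2
    -> return 6
  -> return 24
-> return 120

Final answer: 120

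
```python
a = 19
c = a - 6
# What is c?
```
Trace:
  a=19
  a=19, c=13

Final answer: 13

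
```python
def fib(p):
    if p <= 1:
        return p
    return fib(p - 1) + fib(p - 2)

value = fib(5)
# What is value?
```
Call trace (a repeated sub-call is expanded the first time; later identical calls just restate its return value):
fib(p=5)
  fib(p=4)
    fib(p=3)
      fib(p=2)
        fib(p=1)
        -> return 1
        fib(p=0)
        -> return 0
      -> return 1
      fib(p=1)
      -> return 1
    -> return 2
    fib(p=2) -> return 1  (same call as traced above)
  -> return 3
  fib(p=3) -> return 2  (same call as traced above)
-> return 5

Final answer: 5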